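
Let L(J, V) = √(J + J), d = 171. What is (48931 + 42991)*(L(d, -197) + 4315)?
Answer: 396643430 + 275766*√38 ≈ 3.9834e+8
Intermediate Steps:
L(J, V) = √2*√J (L(J, V) = √(2*J) = √2*√J)
(48931 + 42991)*(L(d, -197) + 4315) = (48931 + 42991)*(√2*√171 + 4315) = 91922*(√2*(3*√19) + 4315) = 91922*(3*√38 + 4315) = 91922*(4315 + 3*√38) = 396643430 + 275766*√38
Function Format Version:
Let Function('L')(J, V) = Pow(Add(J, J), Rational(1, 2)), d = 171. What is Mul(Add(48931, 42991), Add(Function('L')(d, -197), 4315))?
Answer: Add(396643430, Mul(275766, Pow(38, Rational(1, 2)))) ≈ 3.9834e+8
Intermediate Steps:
Function('L')(J, V) = Mul(Pow(2, Rational(1, 2)), Pow(J, Rational(1, 2))) (Function('L')(J, V) = Pow(Mul(2, J), Rational(1, 2)) = Mul(Pow(2, Rational(1, 2)), Pow(J, Rational(1, 2))))
Mul(Add(48931, 42991), Add(Function('L')(d, -197), 4315)) = Mul(Add(48931, 42991), Add(Mul(Pow(2, Rational(1, 2)), Pow(171, Rational(1, 2))), 4315)) = Mul(91922, Add(Mul(Pow(2, Rational(1, 2)), Mul(3, Pow(19, Rational(1, 2)))), 4315)) = Mul(91922, Add(Mul(3, Pow(38, Rational(1, 2))), 4315)) = Mul(91922, Add(4315, Mul(3, Pow(38, Rational(1, 2))))) = Add(396643430, Mul(275766, Pow(38, Rational(1, 2))))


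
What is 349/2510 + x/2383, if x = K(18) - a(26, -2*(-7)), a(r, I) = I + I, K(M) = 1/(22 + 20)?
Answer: 7995191/62803965 ≈ 0.12730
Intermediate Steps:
K(M) = 1/42
a(r, I) = 2*I
x = -1175/42 (x = 1/42 - 2*(-2*(-7)) = 1/42 - 2*14 = 1/42 - 1*28 = 1/42 - 28 = -1175/42 ≈ -27.976)
349/2510 + x/2383 = 349/2510 - 1175/42/2383 = 349*(1/2510) - 1175/42*1/2383 = 349/2510 - 1175/100086 = 7995191/62803965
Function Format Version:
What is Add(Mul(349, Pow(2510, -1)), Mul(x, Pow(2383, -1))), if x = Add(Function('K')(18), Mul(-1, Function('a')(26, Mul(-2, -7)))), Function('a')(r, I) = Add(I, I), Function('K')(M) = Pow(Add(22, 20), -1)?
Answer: Rational(7995191, 62803965) ≈ 0.12730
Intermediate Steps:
Function('K')(M) = Rational(1, 42) (Function('K')(M) = Pow(42, -1) = Rational(1, 42))
Function('a')(r, I) = Mul(2, I)
x = Rational(-1175, 42) (x = Add(Rational(1, 42), Mul(-1, Mul(2, Mul(-2, -7)))) = Add(Rational(1, 42), Mul(-1, Mul(2, 14))) = Add(Rational(1, 42), Mul(-1, 28)) = Add(Rational(1, 42), -28) = Rational(-1175, 42) ≈ -27.976)
Add(Mul(349, Pow(2510, -1)), Mul(x, Pow(2383, -1))) = Add(Mul(349, Pow(2510, -1)), Mul(Rational(-1175, 42), Pow(2383, -1))) = Add(Mul(349, Rational(1, 2510)), Mul(Rational(-1175, 42), Rational(1, 2383))) = Add(Rational(349, 2510), Rational(-1175, 100086)) = Rational(7995191, 62803965)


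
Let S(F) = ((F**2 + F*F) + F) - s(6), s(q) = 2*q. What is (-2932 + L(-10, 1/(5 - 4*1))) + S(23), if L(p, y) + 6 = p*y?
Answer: -1879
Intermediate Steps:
S(F) = -12 + F + 2*F**2 (S(F) = ((F**2 + F*F) + F) - 2*6 = ((F**2 + F**2) + F) - 1*12 = (2*F**2 + F) - 12 = (F + 2*F**2) - 12 = -12 + F + 2*F**2)
L(p, y) = -6 + p*y
(-2932 + L(-10, 1/(5 - 4*1))) + S(23) = (-2932 + (-6 - 10/(5 - 4*1))) + (-12 + 23 + 2*23**2) = (-2932 + (-6 - 10/(5 - 4))) + (-12 + 23 + 2*529) = (-2932 + (-6 - 10/1)) + (-12 + 23 + 1058) = (-2932 + (-6 - 10*1)) + 1069 = (-2932 + (-6 - 10)) + 1069 = (-2932 - 16) + 1069 = -2948 + 1069 = -1879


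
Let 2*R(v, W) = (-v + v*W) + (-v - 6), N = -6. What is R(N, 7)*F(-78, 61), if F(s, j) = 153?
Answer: -2754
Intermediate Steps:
R(v, W) = -3 - v + W*v/2 (R(v, W) = ((-v + v*W) + (-v - 6))/2 = ((-v + W*v) + (-6 - v))/2 = (-6 - 2*v + W*v)/2 = -3 - v + W*v/2)
R(N, 7)*F(-78, 61) = (-3 - 1*(-6) + (½)*7*(-6))*153 = (-3 + 6 - 21)*153 = -18*153 = -2754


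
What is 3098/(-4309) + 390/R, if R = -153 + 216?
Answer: 495112/90489 ≈ 5.4715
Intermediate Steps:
R = 63
3098/(-4309) + 390/R = 3098/(-4309) + 390/63 = 3098*(-1/4309) + 390*(1/63) = -3098/4309 + 130/21 = 495112/90489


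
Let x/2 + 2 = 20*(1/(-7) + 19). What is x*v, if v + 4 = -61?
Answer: -341380/7 ≈ -48769.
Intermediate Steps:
x = 5252/7 (x = -4 + 2*(20*(1/(-7) + 19)) = -4 + 2*(20*(-⅐ + 19)) = -4 + 2*(20*(132/7)) = -4 + 2*(2640/7) = -4 + 5280/7 = 5252/7 ≈ 750.29)
v = -65 (v = -4 - 61 = -65)
x*v = (5252/7)*(-65) = -341380/7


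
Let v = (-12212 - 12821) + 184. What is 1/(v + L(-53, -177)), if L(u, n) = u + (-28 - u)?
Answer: -1/24877 ≈ -4.0198e-5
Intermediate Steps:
v = -24849 (v = -25033 + 184 = -24849)
L(u, n) = -28
1/(v + L(-53, -177)) = 1/(-24849 - 28) = 1/(-24877) = -1/24877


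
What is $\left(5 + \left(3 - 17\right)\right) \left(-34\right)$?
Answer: $306$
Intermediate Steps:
$\left(5 + \left(3 - 17\right)\right) \left(-34\right) = \left(5 - 14\right) \left(-34\right) = \left(-9\right) \left(-34\right) = 306$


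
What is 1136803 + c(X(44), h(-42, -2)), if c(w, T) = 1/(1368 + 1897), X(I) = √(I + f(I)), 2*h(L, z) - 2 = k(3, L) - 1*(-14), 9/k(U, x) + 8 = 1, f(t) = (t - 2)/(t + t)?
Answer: 3711661796/3265 ≈ 1.1368e+6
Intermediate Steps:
f(t) = (-2 + t)/(2*t) (f(t) = (-2 + t)/((2*t)) = (-2 + t)*(1/(2*t)) = (-2 + t)/(2*t))
k(U, x) = -9/7 (k(U, x) = 9/(-8 + 1) = 9/(-7) = 9*(-⅐) = -9/7)
h(L, z) = 103/14 (h(L, z) = 1 + (-9/7 - 1*(-14))/2 = 1 + (-9/7 + 14)/2 = 1 + (½)*(89/7) = 1 + 89/14 = 103/14)
X(I) = √(I + (-2 + I)/(2*I))
c(w, T) = 1/3265
1136803 + c(X(44), h(-42, -2)) = 1136803 + 1/3265 = 3711661796/3265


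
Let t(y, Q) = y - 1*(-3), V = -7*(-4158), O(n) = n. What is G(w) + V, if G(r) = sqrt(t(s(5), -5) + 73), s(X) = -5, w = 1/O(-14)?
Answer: 29106 + sqrt(71) ≈ 29114.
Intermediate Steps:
V = 29106
w = -1/14 (w = 1/(-14) = -1/14 ≈ -0.071429)
t(y, Q) = 3 + y (t(y, Q) = y + 3 = 3 + y)
G(r) = sqrt(71) (G(r) = sqrt((3 - 5) + 73) = sqrt(-2 + 73) = sqrt(71))
G(w) + V = sqrt(71) + 29106 = 29106 + sqrt(71)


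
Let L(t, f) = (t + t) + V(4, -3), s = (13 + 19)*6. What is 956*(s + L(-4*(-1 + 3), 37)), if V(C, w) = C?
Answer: 172080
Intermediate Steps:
s = 192 (s = 32*6 = 192)
L(t, f) = 4 + 2*t (L(t, f) = (t + t) + 4 = 2*t + 4 = 4 + 2*t)
956*(s + L(-4*(-1 + 3), 37)) = 956*(192 + (4 + 2*(-4*(-1 + 3)))) = 956*(192 + (4 + 2*(-4*2))) = 956*(192 + (4 + 2*(-8))) = 956*(192 + (4 - 16)) = 956*(192 - 12) = 956*180 = 172080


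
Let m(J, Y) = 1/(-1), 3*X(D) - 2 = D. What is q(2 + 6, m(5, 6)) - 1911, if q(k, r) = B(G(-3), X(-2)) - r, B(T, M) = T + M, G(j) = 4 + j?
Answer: -1909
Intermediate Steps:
X(D) = 2/3 + D/3
m(J, Y) = -1
B(T, M) = M + T
q(k, r) = 1 - r (q(k, r) = ((2/3 + (1/3)*(-2)) + (4 - 3)) - r = ((2/3 - 2/3) + 1) - r = (0 + 1) - r = 1 - r)
q(2 + 6, m(5, 6)) - 1911 = (1 - 1*(-1)) - 1911 = (1 + 1) - 1911 = 2 - 1911 = -1909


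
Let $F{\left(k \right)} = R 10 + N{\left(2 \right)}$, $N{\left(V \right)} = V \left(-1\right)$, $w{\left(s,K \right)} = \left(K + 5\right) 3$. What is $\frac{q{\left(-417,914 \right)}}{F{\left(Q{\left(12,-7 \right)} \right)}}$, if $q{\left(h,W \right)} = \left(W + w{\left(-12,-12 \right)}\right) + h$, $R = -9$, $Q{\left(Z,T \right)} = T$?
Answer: $- \frac{119}{23} \approx -5.1739$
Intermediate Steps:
$w{\left(s,K \right)} = 15 + 3 K$ ($w{\left(s,K \right)} = \left(5 + K\right) 3 = 15 + 3 K$)
$N{\left(V \right)} = - V$
$q{\left(h,W \right)} = -21 + W + h$ ($q{\left(h,W \right)} = \left(W + \left(15 + 3 \left(-12\right)\right)\right) + h = \left(W + \left(15 - 36\right)\right) + h = \left(W - 21\right) + h = \left(-21 + W\right) + h = -21 + W + h$)
$F{\left(k \right)} = -92$ ($F{\left(k \right)} = \left(-9\right) 10 - 2 = -90 - 2 = -92$)
$\frac{q{\left(-417,914 \right)}}{F{\left(Q{\left(12,-7 \right)} \right)}} = \frac{-21 + 914 - 417}{-92} = 476 \left(- \frac{1}{92}\right) = - \frac{119}{23}$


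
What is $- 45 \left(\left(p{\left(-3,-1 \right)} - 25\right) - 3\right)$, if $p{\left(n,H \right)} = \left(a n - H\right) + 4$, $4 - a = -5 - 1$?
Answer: $2385$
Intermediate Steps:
$a = 10$ ($a = 4 - \left(-5 - 1\right) = 4 - -6 = 4 + 6 = 10$)
$p{\left(n,H \right)} = 4 - H + 10 n$ ($p{\left(n,H \right)} = \left(10 n - H\right) + 4 = \left(- H + 10 n\right) + 4 = 4 - H + 10 n$)
$- 45 \left(\left(p{\left(-3,-1 \right)} - 25\right) - 3\right) = - 45 \left(\left(\left(4 - -1 + 10 \left(-3\right)\right) - 25\right) - 3\right) = - 45 \left(\left(\left(4 + 1 - 30\right) - 25\right) - 3\right) = - 45 \left(\left(-25 - 25\right) - 3\right) = - 45 \left(-50 - 3\right) = \left(-45\right) \left(-53\right) = 2385$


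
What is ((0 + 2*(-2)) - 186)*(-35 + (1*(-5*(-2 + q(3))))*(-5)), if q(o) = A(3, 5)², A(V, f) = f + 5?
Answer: -458850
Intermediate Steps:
A(V, f) = 5 + f
q(o) = 100 (q(o) = (5 + 5)² = 10² = 100)
((0 + 2*(-2)) - 186)*(-35 + (1*(-5*(-2 + q(3))))*(-5)) = ((0 + 2*(-2)) - 186)*(-35 + (1*(-5*(-2 + 100)))*(-5)) = ((0 - 4) - 186)*(-35 + (1*(-5*98))*(-5)) = (-4 - 186)*(-35 + (1*(-490))*(-5)) = -190*(-35 - 490*(-5)) = -190*(-35 + 2450) = -190*2415 = -458850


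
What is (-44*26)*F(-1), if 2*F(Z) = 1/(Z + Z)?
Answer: 286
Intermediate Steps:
F(Z) = 1/(4*Z) (F(Z) = 1/(2*(Z + Z)) = 1/(2*((2*Z))) = (1/(2*Z))/2 = 1/(4*Z))
(-44*26)*F(-1) = (-44*26)*((1/4)/(-1)) = -286*(-1) = -1144*(-1/4) = 286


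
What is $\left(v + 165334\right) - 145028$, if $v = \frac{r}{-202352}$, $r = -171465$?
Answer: $\frac{4109131177}{202352} \approx 20307.0$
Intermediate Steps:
$v = \frac{171465}{202352}$ ($v = - \frac{171465}{-202352} = \left(-171465\right) \left(- \frac{1}{202352}\right) = \frac{171465}{202352} \approx 0.84736$)
$\left(v + 165334\right) - 145028 = \left(\frac{171465}{202352} + 165334\right) - 145028 = \frac{33455837033}{202352} - 145028 = \frac{4109131177}{202352}$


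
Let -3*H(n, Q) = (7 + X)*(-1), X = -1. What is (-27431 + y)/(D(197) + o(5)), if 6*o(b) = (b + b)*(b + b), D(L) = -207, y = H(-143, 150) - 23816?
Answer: 153735/571 ≈ 269.24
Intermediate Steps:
H(n, Q) = 2 (H(n, Q) = -(7 - 1)*(-1)/3 = -2*(-1) = -⅓*(-6) = 2)
y = -23814 (y = 2 - 23816 = -23814)
o(b) = 2*b²/3 (o(b) = ((b + b)*(b + b))/6 = ((2*b)*(2*b))/6 = (4*b²)/6 = 2*b²/3)
(-27431 + y)/(D(197) + o(5)) = (-27431 - 23814)/(-207 + (⅔)*5²) = -51245/(-207 + (⅔)*25) = -51245/(-207 + 50/3) = -51245/(-571/3) = -51245*(-3/571) = 153735/571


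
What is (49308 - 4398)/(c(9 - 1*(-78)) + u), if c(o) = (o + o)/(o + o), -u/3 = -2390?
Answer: 44910/7171 ≈ 6.2627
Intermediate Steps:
u = 7170 (u = -3*(-2390) = 7170)
c(o) = 1 (c(o) = (2*o)/((2*o)) = (2*o)*(1/(2*o)) = 1)
(49308 - 4398)/(c(9 - 1*(-78)) + u) = (49308 - 4398)/(1 + 7170) = 44910/7171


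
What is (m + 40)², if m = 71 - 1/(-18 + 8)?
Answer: 1234321/100 ≈ 12343.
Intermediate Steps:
m = 711/10 (m = 71 - 1/(-10) = 71 - 1*(-⅒) = 71 + ⅒ = 711/10 ≈ 71.100)
(m + 40)² = (711/10 + 40)² = (1111/10)² = 1234321/100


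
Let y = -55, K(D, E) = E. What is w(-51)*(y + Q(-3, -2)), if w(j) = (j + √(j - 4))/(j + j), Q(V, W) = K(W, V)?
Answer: -29 + 29*I*√55/51 ≈ -29.0 + 4.2171*I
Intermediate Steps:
Q(V, W) = V
w(j) = (j + √(-4 + j))/(2*j) (w(j) = (j + √(-4 + j))/((2*j)) = (j + √(-4 + j))*(1/(2*j)) = (j + √(-4 + j))/(2*j))
w(-51)*(y + Q(-3, -2)) = ((½)*(-51 + √(-4 - 51))/(-51))*(-55 - 3) = ((½)*(-1/51)*(-51 + √(-55)))*(-58) = ((½)*(-1/51)*(-51 + I*√55))*(-58) = (½ - I*√55/102)*(-58) = -29 + 29*I*√55/51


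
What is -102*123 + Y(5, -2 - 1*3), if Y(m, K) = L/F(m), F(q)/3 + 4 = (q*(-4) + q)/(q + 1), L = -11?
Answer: -489272/39 ≈ -12545.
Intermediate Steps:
F(q) = -12 - 9*q/(1 + q) (F(q) = -12 + 3*((q*(-4) + q)/(q + 1)) = -12 + 3*((-4*q + q)/(1 + q)) = -12 + 3*((-3*q)/(1 + q)) = -12 + 3*(-3*q/(1 + q)) = -12 - 9*q/(1 + q))
Y(m, K) = -11*(1 + m)/(3*(-4 - 7*m))
-102*123 + Y(5, -2 - 1*3) = -102*123 + 11*(1 + 5)/(3*(4 + 7*5)) = -12546 + (11/3)*6/(4 + 35) = -12546 + (11/3)*6/39 = -12546 + (11/3)*(1/39)*6 = -12546 + 22/39 = -489272/39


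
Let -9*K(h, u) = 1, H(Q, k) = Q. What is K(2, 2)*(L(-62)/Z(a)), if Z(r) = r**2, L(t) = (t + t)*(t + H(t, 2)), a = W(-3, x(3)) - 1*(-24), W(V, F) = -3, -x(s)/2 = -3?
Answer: -15376/3969 ≈ -3.8740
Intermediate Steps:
x(s) = 6 (x(s) = -2*(-3) = 6)
K(h, u) = -1/9 (K(h, u) = -1/9*1 = -1/9)
a = 21 (a = -3 - 1*(-24) = -3 + 24 = 21)
L(t) = 4*t**2 (L(t) = (t + t)*(t + t) = (2*t)*(2*t) = 4*t**2)
K(2, 2)*(L(-62)/Z(a)) = -4*(-62)**2/(9*(21**2)) = -4*3844/(9*441) = -15376/(9*441) = -1/9*15376/441 = -15376/3969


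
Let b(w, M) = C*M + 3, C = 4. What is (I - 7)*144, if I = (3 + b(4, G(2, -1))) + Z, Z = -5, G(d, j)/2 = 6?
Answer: 6048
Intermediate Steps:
G(d, j) = 12 (G(d, j) = 2*6 = 12)
b(w, M) = 3 + 4*M (b(w, M) = 4*M + 3 = 3 + 4*M)
I = 49 (I = (3 + (3 + 4*12)) - 5 = (3 + (3 + 48)) - 5 = (3 + 51) - 5 = 54 - 5 = 49)
(I - 7)*144 = (49 - 7)*144 = 42*144 = 6048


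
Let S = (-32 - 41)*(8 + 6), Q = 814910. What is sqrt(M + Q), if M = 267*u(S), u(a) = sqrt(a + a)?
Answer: sqrt(814910 + 534*I*sqrt(511)) ≈ 902.75 + 6.686*I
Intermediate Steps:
S = -1022 (S = -73*14 = -1022)
u(a) = sqrt(2)*sqrt(a) (u(a) = sqrt(2*a) = sqrt(2)*sqrt(a))
M = 534*I*sqrt(511) (M = 267*(sqrt(2)*sqrt(-1022)) = 267*(sqrt(2)*(I*sqrt(1022))) = 267*(2*I*sqrt(511)) = 534*I*sqrt(511) ≈ 12071.0*I)
sqrt(M + Q) = sqrt(534*I*sqrt(511) + 814910) = sqrt(814910 + 534*I*sqrt(511))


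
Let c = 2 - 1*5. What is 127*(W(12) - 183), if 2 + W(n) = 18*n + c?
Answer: 3556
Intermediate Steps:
c = -3 (c = 2 - 5 = -3)
W(n) = -5 + 18*n (W(n) = -2 + (18*n - 3) = -2 + (-3 + 18*n) = -5 + 18*n)
127*(W(12) - 183) = 127*((-5 + 18*12) - 183) = 127*((-5 + 216) - 183) = 127*(211 - 183) = 127*28 = 3556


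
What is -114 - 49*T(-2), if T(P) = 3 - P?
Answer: -359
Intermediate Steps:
-114 - 49*T(-2) = -114 - 49*(3 - 1*(-2)) = -114 - 49*(3 + 2) = -114 - 49*5 = -114 - 245 = -359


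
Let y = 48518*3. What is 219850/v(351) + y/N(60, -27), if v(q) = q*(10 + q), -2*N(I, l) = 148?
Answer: -9213511997/4688307 ≈ -1965.2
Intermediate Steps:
N(I, l) = -74 (N(I, l) = -1/2*148 = -74)
y = 145554
219850/v(351) + y/N(60, -27) = 219850/((351*(10 + 351))) + 145554/(-74) = 219850/((351*361)) + 145554*(-1/74) = 219850/126711 - 72777/37 = -9213511997/4688307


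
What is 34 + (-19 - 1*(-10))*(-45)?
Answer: 439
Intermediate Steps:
34 + (-19 - 1*(-10))*(-45) = 34 + (-19 + 10)*(-45) = 34 - 9*(-45) = 34 + 405 = 439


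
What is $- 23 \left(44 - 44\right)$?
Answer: $0$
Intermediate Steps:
$- 23 \left(44 - 44\right) = \left(-23\right) 0 = 0$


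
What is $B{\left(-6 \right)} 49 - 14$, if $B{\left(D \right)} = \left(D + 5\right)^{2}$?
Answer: $35$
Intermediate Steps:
$B{\left(D \right)} = \left(5 + D\right)^{2}$
$B{\left(-6 \right)} 49 - 14 = \left(5 - 6\right)^{2} \cdot 49 - 14 = \left(-1\right)^{2} \cdot 49 - 14 = 1 \cdot 49 - 14 = 49 - 14 = 35$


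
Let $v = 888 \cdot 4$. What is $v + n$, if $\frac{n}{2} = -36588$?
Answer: $-69624$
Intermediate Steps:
$n = -73176$ ($n = 2 \left(-36588\right) = -73176$)
$v = 3552$
$v + n = 3552 - 73176 = -69624$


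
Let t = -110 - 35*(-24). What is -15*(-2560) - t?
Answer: 37670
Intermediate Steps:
t = 730 (t = -110 + 840 = 730)
-15*(-2560) - t = -15*(-2560) - 1*730 = 38400 - 730 = 37670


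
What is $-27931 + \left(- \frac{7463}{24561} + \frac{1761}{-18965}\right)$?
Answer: $- \frac{13010426851531}{465799365} \approx -27931.0$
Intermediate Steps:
$-27931 + \left(- \frac{7463}{24561} + \frac{1761}{-18965}\right) = -27931 + \left(\left(-7463\right) \frac{1}{24561} + 1761 \left(- \frac{1}{18965}\right)\right) = -27931 - \frac{184787716}{465799365} = - \frac{13010426851531}{465799365}$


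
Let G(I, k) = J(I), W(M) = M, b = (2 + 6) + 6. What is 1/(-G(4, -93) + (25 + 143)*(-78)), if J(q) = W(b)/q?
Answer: -2/26215 ≈ -7.6292e-5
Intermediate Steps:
b = 14 (b = 8 + 6 = 14)
J(q) = 14/q
G(I, k) = 14/I
1/(-G(4, -93) + (25 + 143)*(-78)) = 1/(-14/4 + (25 + 143)*(-78)) = 1/(-14/4 + 168*(-78)) = 1/(-1*7/2 - 13104) = 1/(-7/2 - 13104) = 1/(-26215/2) = -2/26215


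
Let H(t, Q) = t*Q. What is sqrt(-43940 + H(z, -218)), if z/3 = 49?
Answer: I*sqrt(75986) ≈ 275.66*I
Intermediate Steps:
z = 147 (z = 3*49 = 147)
H(t, Q) = Q*t
sqrt(-43940 + H(z, -218)) = sqrt(-43940 - 218*147) = sqrt(-43940 - 32046) = sqrt(-75986) = I*sqrt(75986)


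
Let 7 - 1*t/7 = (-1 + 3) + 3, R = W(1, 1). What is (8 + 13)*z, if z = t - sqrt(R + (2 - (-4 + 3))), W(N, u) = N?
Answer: 252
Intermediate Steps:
R = 1
t = 14 (t = 49 - 7*((-1 + 3) + 3) = 49 - 7*(2 + 3) = 49 - 7*5 = 49 - 35 = 14)
z = 12 (z = 14 - sqrt(1 + (2 - (-4 + 3))) = 14 - sqrt(1 + (2 - 1*(-1))) = 14 - sqrt(1 + (2 + 1)) = 14 - sqrt(1 + 3) = 14 - sqrt(4) = 14 - 1*2 = 14 - 2 = 12)
(8 + 13)*z = (8 + 13)*12 = 21*12 = 252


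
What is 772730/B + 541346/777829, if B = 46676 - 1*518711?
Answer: -5315654524/5648654031 ≈ -0.94105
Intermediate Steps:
B = -472035 (B = 46676 - 518711 = -472035)
772730/B + 541346/777829 = 772730/(-472035) + 541346/777829 = 772730*(-1/472035) + 541346*(1/777829) = -154546/94407 + 41642/59833 = -5315654524/5648654031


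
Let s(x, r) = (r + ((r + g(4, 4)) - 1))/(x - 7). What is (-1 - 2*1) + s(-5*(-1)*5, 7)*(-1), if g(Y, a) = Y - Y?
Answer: -67/18 ≈ -3.7222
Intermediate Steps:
g(Y, a) = 0
s(x, r) = (-1 + 2*r)/(-7 + x) (s(x, r) = (r + ((r + 0) - 1))/(x - 7) = (r + (r - 1))/(-7 + x) = (r + (-1 + r))/(-7 + x) = (-1 + 2*r)/(-7 + x))
(-1 - 2*1) + s(-5*(-1)*5, 7)*(-1) = (-1 - 2*1) + ((-1 + 2*7)/(-7 - 5*(-1)*5))*(-1) = (-1 - 2) + ((-1 + 14)/(-7 + 5*5))*(-1) = -3 + (13/(-7 + 25))*(-1) = -3 + (13/18)*(-1) = -3 - 13/18 = -67/18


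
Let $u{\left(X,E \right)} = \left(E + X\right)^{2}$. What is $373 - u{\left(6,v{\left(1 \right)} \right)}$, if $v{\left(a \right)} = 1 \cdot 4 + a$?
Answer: $252$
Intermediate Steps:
$v{\left(a \right)} = 4 + a$
$373 - u{\left(6,v{\left(1 \right)} \right)} = 373 - \left(\left(4 + 1\right) + 6\right)^{2} = 373 - \left(5 + 6\right)^{2} = 373 - 11^{2} = 373 - 121 = 252$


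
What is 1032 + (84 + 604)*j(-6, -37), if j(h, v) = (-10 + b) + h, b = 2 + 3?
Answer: -6536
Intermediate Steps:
b = 5
j(h, v) = -5 + h (j(h, v) = (-10 + 5) + h = -5 + h)
1032 + (84 + 604)*j(-6, -37) = 1032 + (84 + 604)*(-5 - 6) = 1032 + 688*(-11) = 1032 - 7568 = -6536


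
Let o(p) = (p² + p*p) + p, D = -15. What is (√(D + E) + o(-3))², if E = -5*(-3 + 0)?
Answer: 225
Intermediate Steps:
o(p) = p + 2*p² (o(p) = (p² + p²) + p = 2*p² + p = p + 2*p²)
E = 15 (E = -5*(-3) = 15)
(√(D + E) + o(-3))² = (√(-15 + 15) - 3*(1 + 2*(-3)))² = (√0 - 3*(1 - 6))² = (0 - 3*(-5))² = (0 + 15)² = 15² = 225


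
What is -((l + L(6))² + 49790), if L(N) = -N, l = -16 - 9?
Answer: -50751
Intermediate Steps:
l = -25
-((l + L(6))² + 49790) = -((-25 - 1*6)² + 49790) = -((-25 - 6)² + 49790) = -((-31)² + 49790) = -(961 + 49790) = -1*50751 = -50751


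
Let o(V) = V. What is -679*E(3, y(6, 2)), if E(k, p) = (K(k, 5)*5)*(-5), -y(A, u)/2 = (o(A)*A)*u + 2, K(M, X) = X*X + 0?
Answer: 424375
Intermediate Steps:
K(M, X) = X² (K(M, X) = X² + 0 = X²)
y(A, u) = -4 - 2*u*A² (y(A, u) = -2*((A*A)*u + 2) = -2*(A²*u + 2) = -2*(u*A² + 2) = -2*(2 + u*A²) = -4 - 2*u*A²)
E(k, p) = -625 (E(k, p) = (5²*5)*(-5) = (25*5)*(-5) = 125*(-5) = -625)
-679*E(3, y(6, 2)) = -679*(-625) = 424375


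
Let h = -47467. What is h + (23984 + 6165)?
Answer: -17318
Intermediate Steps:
h + (23984 + 6165) = -47467 + (23984 + 6165) = -47467 + 30149 = -17318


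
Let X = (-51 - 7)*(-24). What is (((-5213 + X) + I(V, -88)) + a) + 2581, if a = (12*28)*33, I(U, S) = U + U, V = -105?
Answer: 9638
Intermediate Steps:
I(U, S) = 2*U
X = 1392 (X = -58*(-24) = 1392)
a = 11088 (a = 336*33 = 11088)
(((-5213 + X) + I(V, -88)) + a) + 2581 = (((-5213 + 1392) + 2*(-105)) + 11088) + 2581 = ((-3821 - 210) + 11088) + 2581 = (-4031 + 11088) + 2581 = 7057 + 2581 = 9638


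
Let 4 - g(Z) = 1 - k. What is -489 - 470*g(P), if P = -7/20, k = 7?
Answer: -5189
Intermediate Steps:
P = -7/20 (P = -7*1/20 = -7/20 ≈ -0.35000)
g(Z) = 10 (g(Z) = 4 - (1 - 1*7) = 4 - (1 - 7) = 4 - 1*(-6) = 4 + 6 = 10)
-489 - 470*g(P) = -489 - 470*10 = -489 - 4700 = -5189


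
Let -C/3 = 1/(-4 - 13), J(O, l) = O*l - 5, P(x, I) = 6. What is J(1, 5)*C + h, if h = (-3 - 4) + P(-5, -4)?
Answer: -1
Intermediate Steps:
J(O, l) = -5 + O*l
C = 3/17 (C = -3/(-4 - 13) = -3/(-17) = -3*(-1/17) = 3/17 ≈ 0.17647)
h = -1 (h = (-3 - 4) + 6 = -7 + 6 = -1)
J(1, 5)*C + h = (-5 + 1*5)*(3/17) - 1 = (-5 + 5)*(3/17) - 1 = 0*(3/17) - 1 = 0 - 1 = -1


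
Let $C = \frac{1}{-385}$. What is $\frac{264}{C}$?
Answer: $-101640$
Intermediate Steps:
$C = - \frac{1}{385} \approx -0.0025974$
$\frac{264}{C} = \frac{264}{- \frac{1}{385}} = 264 \left(-385\right) = -101640$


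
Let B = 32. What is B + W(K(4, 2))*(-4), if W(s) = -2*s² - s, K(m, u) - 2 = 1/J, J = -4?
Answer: 127/2 ≈ 63.500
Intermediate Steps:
K(m, u) = 7/4 (K(m, u) = 2 + 1/(-4) = 2 - ¼ = 7/4)
W(s) = -s - 2*s²
B + W(K(4, 2))*(-4) = 32 - 1*7/4*(1 + 2*(7/4))*(-4) = 32 - 1*7/4*(1 + 7/2)*(-4) = 32 - 1*7/4*9/2*(-4) = 32 - 63/8*(-4) = 32 + 63/2 = 127/2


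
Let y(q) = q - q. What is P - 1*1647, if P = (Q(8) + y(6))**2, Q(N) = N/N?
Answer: -1646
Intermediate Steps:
Q(N) = 1
y(q) = 0
P = 1 (P = (1 + 0)**2 = 1**2 = 1)
P - 1*1647 = 1 - 1*1647 = 1 - 1647 = -1646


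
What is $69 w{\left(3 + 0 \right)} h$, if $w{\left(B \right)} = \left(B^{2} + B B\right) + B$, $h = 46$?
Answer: $66654$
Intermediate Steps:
$w{\left(B \right)} = B + 2 B^{2}$ ($w{\left(B \right)} = \left(B^{2} + B^{2}\right) + B = 2 B^{2} + B = B + 2 B^{2}$)
$69 w{\left(3 + 0 \right)} h = 69 \left(3 + 0\right) \left(1 + 2 \left(3 + 0\right)\right) 46 = 69 \cdot 3 \left(1 + 2 \cdot 3\right) 46 = 69 \cdot 3 \left(1 + 6\right) 46 = 69 \cdot 3 \cdot 7 \cdot 46 = 69 \cdot 21 \cdot 46 = 1449 \cdot 46 = 66654$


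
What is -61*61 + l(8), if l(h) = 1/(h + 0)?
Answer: -29767/8 ≈ -3720.9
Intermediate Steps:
l(h) = 1/h
-61*61 + l(8) = -61*61 + 1/8 = -3721 + ⅛ = -29767/8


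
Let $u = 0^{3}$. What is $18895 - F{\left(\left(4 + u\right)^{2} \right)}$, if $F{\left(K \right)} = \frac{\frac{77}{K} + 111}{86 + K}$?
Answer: $\frac{1813811}{96} \approx 18894.0$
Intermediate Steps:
$u = 0$
$F{\left(K \right)} = \frac{111 + \frac{77}{K}}{86 + K}$
$18895 - F{\left(\left(4 + u\right)^{2} \right)} = 18895 - \frac{77 + 111 \left(4 + 0\right)^{2}}{\left(4 + 0\right)^{2} \left(86 + \left(4 + 0\right)^{2}\right)} = 18895 - \frac{77 + 111 \cdot 4^{2}}{4^{2} \left(86 + 4^{2}\right)} = 18895 - \frac{77 + 111 \cdot 16}{16 \left(86 + 16\right)} = 18895 - \frac{77 + 1776}{16 \cdot 102} = 18895 - \frac{1}{16} \cdot \frac{1}{102} \cdot 1853 = 18895 - \frac{109}{96} = \frac{1813811}{96}$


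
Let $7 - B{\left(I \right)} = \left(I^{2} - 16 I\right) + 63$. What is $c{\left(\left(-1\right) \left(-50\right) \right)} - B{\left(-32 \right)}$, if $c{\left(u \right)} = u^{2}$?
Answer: $4092$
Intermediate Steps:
$B{\left(I \right)} = -56 - I^{2} + 16 I$ ($B{\left(I \right)} = 7 - \left(\left(I^{2} - 16 I\right) + 63\right) = 7 - \left(63 + I^{2} - 16 I\right) = -56 - I^{2} + 16 I$)
$c{\left(\left(-1\right) \left(-50\right) \right)} - B{\left(-32 \right)} = \left(\left(-1\right) \left(-50\right)\right)^{2} - \left(-56 - \left(-32\right)^{2} + 16 \left(-32\right)\right) = 50^{2} - \left(-56 - 1024 - 512\right) = 2500 - \left(-56 - 1024 - 512\right) = 2500 - -1592 = 2500 + 1592 = 4092$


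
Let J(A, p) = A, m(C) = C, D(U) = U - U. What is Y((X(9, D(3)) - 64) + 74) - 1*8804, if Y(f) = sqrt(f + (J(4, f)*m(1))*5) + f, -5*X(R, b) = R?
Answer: -43979/5 + sqrt(705)/5 ≈ -8790.5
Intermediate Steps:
D(U) = 0
X(R, b) = -R/5
Y(f) = f + sqrt(20 + f) (Y(f) = sqrt(f + (4*1)*5) + f = sqrt(f + 4*5) + f = sqrt(f + 20) + f = sqrt(20 + f) + f = f + sqrt(20 + f))
Y((X(9, D(3)) - 64) + 74) - 1*8804 = (((-1/5*9 - 64) + 74) + sqrt(20 + ((-1/5*9 - 64) + 74))) - 1*8804 = (((-9/5 - 64) + 74) + sqrt(20 + ((-9/5 - 64) + 74))) - 8804 = ((-329/5 + 74) + sqrt(20 + (-329/5 + 74))) - 8804 = (41/5 + sqrt(20 + 41/5)) - 8804 = (41/5 + sqrt(141/5)) - 8804 = (41/5 + sqrt(705)/5) - 8804 = -43979/5 + sqrt(705)/5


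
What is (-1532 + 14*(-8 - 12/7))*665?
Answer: -1109220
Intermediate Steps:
(-1532 + 14*(-8 - 12/7))*665 = (-1532 + 14*(-68/7))*665 = (-1532 - 136)*665 = -1668*665 = -1109220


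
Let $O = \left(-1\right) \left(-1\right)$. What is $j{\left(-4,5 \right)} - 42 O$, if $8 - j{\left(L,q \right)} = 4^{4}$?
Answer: $-290$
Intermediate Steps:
$j{\left(L,q \right)} = -248$ ($j{\left(L,q \right)} = 8 - 4^{4} = 8 - 256 = -248$)
$O = 1$
$j{\left(-4,5 \right)} - 42 O = -248 - 42 = -290$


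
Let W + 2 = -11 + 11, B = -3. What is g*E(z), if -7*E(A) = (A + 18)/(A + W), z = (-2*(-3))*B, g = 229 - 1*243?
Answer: 0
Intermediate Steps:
g = -14 (g = 229 - 243 = -14)
W = -2 (W = -2 + (-11 + 11) = -2 + 0 = -2)
z = -18 (z = -2*(-3)*(-3) = 6*(-3) = -18)
E(A) = -(18 + A)/(7*(-2 + A)) (E(A) = -(A + 18)/(7*(A - 2)) = -(18 + A)/(7*(-2 + A)))
g*E(z) = -2*(-18 - 1*(-18))/(-2 - 18) = -2*(-18 + 18)/(-20) = -2*(-1)*0/20 = -14*0 = 0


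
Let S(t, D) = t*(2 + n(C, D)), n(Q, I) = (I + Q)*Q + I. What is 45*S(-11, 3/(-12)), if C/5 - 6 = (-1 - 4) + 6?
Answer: -602910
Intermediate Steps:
C = 35 (C = 30 + 5*((-1 - 4) + 6) = 30 + 5*(-5 + 6) = 30 + 5*1 = 30 + 5 = 35)
n(Q, I) = I + Q*(I + Q) (n(Q, I) = Q*(I + Q) + I = I + Q*(I + Q))
S(t, D) = t*(1227 + 36*D) (S(t, D) = t*(2 + (D + 35² + D*35)) = t*(2 + (D + 1225 + 35*D)) = t*(2 + (1225 + 36*D)) = t*(1227 + 36*D))
45*S(-11, 3/(-12)) = 45*(3*(-11)*(409 + 12*(3/(-12)))) = 45*(3*(-11)*(409 + 12*(3*(-1/12)))) = 45*(3*(-11)*(409 + 12*(-¼))) = 45*(3*(-11)*(409 - 3)) = 45*(3*(-11)*406) = 45*(-13398) = -602910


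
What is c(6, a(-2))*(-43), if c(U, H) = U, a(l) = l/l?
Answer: -258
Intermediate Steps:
a(l) = 1
c(6, a(-2))*(-43) = 6*(-43) = -258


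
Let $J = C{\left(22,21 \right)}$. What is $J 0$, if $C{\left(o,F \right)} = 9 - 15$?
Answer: $0$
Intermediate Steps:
$C{\left(o,F \right)} = -6$
$J = -6$
$J 0 = \left(-6\right) 0 = 0$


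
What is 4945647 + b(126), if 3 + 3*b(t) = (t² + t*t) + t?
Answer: 4956272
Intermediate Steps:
b(t) = -1 + t/3 + 2*t²/3 (b(t) = -1 + ((t² + t*t) + t)/3 = -1 + ((t² + t²) + t)/3 = -1 + (2*t² + t)/3 = -1 + (t + 2*t²)/3 = -1 + (t/3 + 2*t²/3) = -1 + t/3 + 2*t²/3)
4945647 + b(126) = 4945647 + (-1 + (⅓)*126 + (⅔)*126²) = 4945647 + (-1 + 42 + (⅔)*15876) = 4945647 + (-1 + 42 + 10584) = 4945647 + 10625 = 4956272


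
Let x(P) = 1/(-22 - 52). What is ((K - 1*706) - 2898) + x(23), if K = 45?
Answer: -263367/74 ≈ -3559.0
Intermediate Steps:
x(P) = -1/74 (x(P) = 1/(-74) = -1/74)
((K - 1*706) - 2898) + x(23) = ((45 - 1*706) - 2898) - 1/74 = ((45 - 706) - 2898) - 1/74 = (-661 - 2898) - 1/74 = -3559 - 1/74 = -263367/74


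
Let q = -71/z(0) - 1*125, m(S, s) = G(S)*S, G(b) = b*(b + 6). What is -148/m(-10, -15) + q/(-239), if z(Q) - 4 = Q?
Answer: 11559/11950 ≈ 0.96728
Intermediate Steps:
G(b) = b*(6 + b)
z(Q) = 4 + Q
m(S, s) = S²*(6 + S) (m(S, s) = (S*(6 + S))*S = S²*(6 + S))
q = -571/4 (q = -71/(4 + 0) - 1*125 = -71/4 - 125 = -571/4 ≈ -142.75)
-148/m(-10, -15) + q/(-239) = -148*1/(100*(6 - 10)) - 571/4/(-239) = -148/(100*(-4)) - 571/4*(-1/239) = -148/(-400) + 571/956 = -148*(-1/400) + 571/956 = 37/100 + 571/956 = 11559/11950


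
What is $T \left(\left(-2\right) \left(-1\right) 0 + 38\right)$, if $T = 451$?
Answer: $17138$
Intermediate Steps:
$T \left(\left(-2\right) \left(-1\right) 0 + 38\right) = 451 \left(\left(-2\right) \left(-1\right) 0 + 38\right) = 451 \left(2 \cdot 0 + 38\right) = 451 \left(0 + 38\right) = 451 \cdot 38 = 17138$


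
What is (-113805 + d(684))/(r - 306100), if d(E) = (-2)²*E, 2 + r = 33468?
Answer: 37023/90878 ≈ 0.40739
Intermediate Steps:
r = 33466 (r = -2 + 33468 = 33466)
d(E) = 4*E
(-113805 + d(684))/(r - 306100) = (-113805 + 4*684)/(33466 - 306100) = (-113805 + 2736)/(-272634) = -111069*(-1/272634) = 37023/90878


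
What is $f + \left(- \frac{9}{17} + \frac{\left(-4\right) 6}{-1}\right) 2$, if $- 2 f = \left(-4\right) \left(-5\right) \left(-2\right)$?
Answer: $\frac{1138}{17} \approx 66.941$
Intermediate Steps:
$f = 20$ ($f = - \frac{\left(-4\right) \left(-5\right) \left(-2\right)}{2} = - \frac{20 \left(-2\right)}{2} = \left(- \frac{1}{2}\right) \left(-40\right) = 20$)
$f + \left(- \frac{9}{17} + \frac{\left(-4\right) 6}{-1}\right) 2 = 20 + \left(- \frac{9}{17} + \frac{\left(-4\right) 6}{-1}\right) 2 = 20 + \left(\left(-9\right) \frac{1}{17} - -24\right) 2 = 20 + \left(- \frac{9}{17} + 24\right) 2 = 20 + \frac{399}{17} \cdot 2 = 20 + \frac{798}{17} = \frac{1138}{17}$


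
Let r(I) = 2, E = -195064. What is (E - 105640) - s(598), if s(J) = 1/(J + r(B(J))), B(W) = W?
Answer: -180422401/600 ≈ -3.0070e+5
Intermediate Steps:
s(J) = 1/(2 + J) (s(J) = 1/(J + 2) = 1/(2 + J))
(E - 105640) - s(598) = (-195064 - 105640) - 1/(2 + 598) = -300704 - 1/600 = -180422401/600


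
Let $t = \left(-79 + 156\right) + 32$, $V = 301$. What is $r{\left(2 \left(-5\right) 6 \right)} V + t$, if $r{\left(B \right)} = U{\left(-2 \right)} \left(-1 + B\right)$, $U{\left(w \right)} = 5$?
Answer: $-91696$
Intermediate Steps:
$t = 109$ ($t = 77 + 32 = 109$)
$r{\left(B \right)} = -5 + 5 B$ ($r{\left(B \right)} = 5 \left(-1 + B\right) = -5 + 5 B$)
$r{\left(2 \left(-5\right) 6 \right)} V + t = \left(-5 + 5 \cdot 2 \left(-5\right) 6\right) 301 + 109 = \left(-5 + 5 \left(\left(-10\right) 6\right)\right) 301 + 109 = \left(-5 + 5 \left(-60\right)\right) 301 + 109 = \left(-5 - 300\right) 301 + 109 = \left(-305\right) 301 + 109 = -91805 + 109 = -91696$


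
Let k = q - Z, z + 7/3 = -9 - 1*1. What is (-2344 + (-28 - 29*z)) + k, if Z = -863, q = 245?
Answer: -2719/3 ≈ -906.33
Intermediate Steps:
z = -37/3 (z = -7/3 + (-9 - 1*1) = -7/3 + (-9 - 1) = -7/3 - 10 = -37/3 ≈ -12.333)
k = 1108 (k = 245 - 1*(-863) = 245 + 863 = 1108)
(-2344 + (-28 - 29*z)) + k = (-2344 + (-28 - 29*(-37/3))) + 1108 = (-2344 + (-28 + 1073/3)) + 1108 = (-2344 + 989/3) + 1108 = -6043/3 + 1108 = -2719/3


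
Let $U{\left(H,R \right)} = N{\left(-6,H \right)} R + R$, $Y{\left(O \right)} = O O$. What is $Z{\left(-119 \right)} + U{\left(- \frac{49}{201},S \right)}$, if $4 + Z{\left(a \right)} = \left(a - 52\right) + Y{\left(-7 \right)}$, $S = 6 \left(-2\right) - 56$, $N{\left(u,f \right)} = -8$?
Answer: $350$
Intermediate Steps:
$Y{\left(O \right)} = O^{2}$
$S = -68$ ($S = -12 - 56 = -68$)
$U{\left(H,R \right)} = - 7 R$ ($U{\left(H,R \right)} = - 8 R + R = - 7 R$)
$Z{\left(a \right)} = -7 + a$ ($Z{\left(a \right)} = -4 + \left(\left(a - 52\right) + \left(-7\right)^{2}\right) = -4 + \left(\left(-52 + a\right) + 49\right) = -4 + \left(-3 + a\right) = -7 + a$)
$Z{\left(-119 \right)} + U{\left(- \frac{49}{201},S \right)} = \left(-7 - 119\right) - -476 = -126 + 476 = 350$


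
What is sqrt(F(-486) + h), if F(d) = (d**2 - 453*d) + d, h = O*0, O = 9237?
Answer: 18*sqrt(1407) ≈ 675.18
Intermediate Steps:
h = 0 (h = 9237*0 = 0)
F(d) = d**2 - 452*d
sqrt(F(-486) + h) = sqrt(-486*(-452 - 486) + 0) = sqrt(-486*(-938) + 0) = sqrt(455868 + 0) = sqrt(455868) = 18*sqrt(1407)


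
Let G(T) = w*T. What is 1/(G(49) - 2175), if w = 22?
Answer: -1/1097 ≈ -0.00091158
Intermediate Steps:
G(T) = 22*T
1/(G(49) - 2175) = 1/(22*49 - 2175) = 1/(1078 - 2175) = 1/(-1097) = -1/1097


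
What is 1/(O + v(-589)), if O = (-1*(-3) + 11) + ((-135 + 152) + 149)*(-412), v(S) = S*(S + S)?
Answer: 1/625464 ≈ 1.5988e-6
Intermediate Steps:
v(S) = 2*S**2 (v(S) = S*(2*S) = 2*S**2)
O = -68378 (O = (3 + 11) + (17 + 149)*(-412) = 14 + 166*(-412) = 14 - 68392 = -68378)
1/(O + v(-589)) = 1/(-68378 + 2*(-589)**2) = 1/(-68378 + 2*346921) = 1/(-68378 + 693842) = 1/625464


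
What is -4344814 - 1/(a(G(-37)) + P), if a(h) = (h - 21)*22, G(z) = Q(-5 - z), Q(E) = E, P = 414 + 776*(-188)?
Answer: -631006026847/145232 ≈ -4.3448e+6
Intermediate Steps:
P = -145474 (P = 414 - 145888 = -145474)
G(z) = -5 - z
a(h) = -462 + 22*h (a(h) = (-21 + h)*22 = -462 + 22*h)
-4344814 - 1/(a(G(-37)) + P) = -4344814 - 1/((-462 + 22*(-5 - 1*(-37))) - 145474) = -4344814 - 1/((-462 + 22*(-5 + 37)) - 145474) = -4344814 - 1/((-462 + 22*32) - 145474) = -4344814 - 1/((-462 + 704) - 145474) = -4344814 - 1/(242 - 145474) = -4344814 - 1/(-145232) = -4344814 - 1*(-1/145232) = -4344814 + 1/145232 = -631006026847/145232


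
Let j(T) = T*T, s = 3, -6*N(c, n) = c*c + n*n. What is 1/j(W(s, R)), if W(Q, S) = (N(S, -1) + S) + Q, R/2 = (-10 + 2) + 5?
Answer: 36/3025 ≈ 0.011901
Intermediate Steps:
N(c, n) = -c**2/6 - n**2/6 (N(c, n) = -(c*c + n*n)/6 = -(c**2 + n**2)/6 = -c**2/6 - n**2/6)
R = -6 (R = 2*((-10 + 2) + 5) = 2*(-8 + 5) = 2*(-3) = -6)
W(Q, S) = -1/6 + Q + S - S**2/6 (W(Q, S) = ((-S**2/6 - 1/6*(-1)**2) + S) + Q = ((-S**2/6 - 1/6*1) + S) + Q = ((-S**2/6 - 1/6) + S) + Q = ((-1/6 - S**2/6) + S) + Q = (-1/6 + S - S**2/6) + Q = -1/6 + Q + S - S**2/6)
j(T) = T**2
1/j(W(s, R)) = 1/((-1/6 + 3 - 6 - 1/6*(-6)**2)**2) = 1/((-1/6 + 3 - 6 - 1/6*36)**2) = 1/((-1/6 + 3 - 6 - 6)**2) = 1/((-55/6)**2) = 1/(3025/36) = 36/3025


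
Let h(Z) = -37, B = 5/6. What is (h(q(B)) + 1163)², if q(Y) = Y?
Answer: 1267876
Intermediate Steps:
B = ⅚ (B = 5*(⅙) = ⅚ ≈ 0.83333)
(h(q(B)) + 1163)² = (-37 + 1163)² = 1126² = 1267876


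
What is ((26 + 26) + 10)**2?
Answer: 3844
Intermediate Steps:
((26 + 26) + 10)**2 = (52 + 10)**2 = 62**2 = 3844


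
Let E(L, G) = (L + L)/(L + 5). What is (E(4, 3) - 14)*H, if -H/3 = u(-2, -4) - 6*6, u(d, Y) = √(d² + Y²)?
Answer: -1416 + 236*√5/3 ≈ -1240.1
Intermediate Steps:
E(L, G) = 2*L/(5 + L) (E(L, G) = (2*L)/(5 + L) = 2*L/(5 + L))
u(d, Y) = √(Y² + d²)
H = 108 - 6*√5 (H = -3*(√((-4)² + (-2)²) - 6*6) = -3*(√(16 + 4) - 1*36) = -3*(√20 - 36) = -3*(2*√5 - 36) = -3*(-36 + 2*√5) = 108 - 6*√5 ≈ 94.584)
(E(4, 3) - 14)*H = (2*4/(5 + 4) - 14)*(108 - 6*√5) = (2*4/9 - 14)*(108 - 6*√5) = (2*4*(⅑) - 14)*(108 - 6*√5) = (8/9 - 14)*(108 - 6*√5) = -118*(108 - 6*√5)/9 = -1416 + 236*√5/3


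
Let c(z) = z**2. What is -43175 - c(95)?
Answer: -52200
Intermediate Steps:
-43175 - c(95) = -43175 - 1*95**2 = -43175 - 1*9025 = -43175 - 9025 = -52200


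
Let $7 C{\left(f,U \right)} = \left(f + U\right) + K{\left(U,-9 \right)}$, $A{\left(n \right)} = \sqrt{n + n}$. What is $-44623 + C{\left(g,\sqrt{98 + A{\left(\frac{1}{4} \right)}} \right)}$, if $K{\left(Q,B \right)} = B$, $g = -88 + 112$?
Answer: $- \frac{312346}{7} + \frac{\sqrt{392 + 2 \sqrt{2}}}{14} \approx -44619.0$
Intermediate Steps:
$A{\left(n \right)} = \sqrt{2} \sqrt{n}$ ($A{\left(n \right)} = \sqrt{2 n} = \sqrt{2} \sqrt{n}$)
$g = 24$
$C{\left(f,U \right)} = - \frac{9}{7} + \frac{U}{7} + \frac{f}{7}$ ($C{\left(f,U \right)} = \frac{\left(f + U\right) - 9}{7} = \frac{\left(U + f\right) - 9}{7} = \frac{-9 + U + f}{7} = - \frac{9}{7} + \frac{U}{7} + \frac{f}{7}$)
$-44623 + C{\left(g,\sqrt{98 + A{\left(\frac{1}{4} \right)}} \right)} = -44623 + \left(- \frac{9}{7} + \frac{\sqrt{98 + \sqrt{2} \sqrt{\frac{1}{4}}}}{7} + \frac{1}{7} \cdot 24\right) = -44623 + \left(- \frac{9}{7} + \frac{\sqrt{98 + \frac{\sqrt{2}}{2}}}{7} + \frac{24}{7}\right) = -44623 + \left(\frac{15}{7} + \frac{\sqrt{98 + \frac{\sqrt{2}}{2}}}{7}\right) = - \frac{312346}{7} + \frac{\sqrt{98 + \frac{\sqrt{2}}{2}}}{7}$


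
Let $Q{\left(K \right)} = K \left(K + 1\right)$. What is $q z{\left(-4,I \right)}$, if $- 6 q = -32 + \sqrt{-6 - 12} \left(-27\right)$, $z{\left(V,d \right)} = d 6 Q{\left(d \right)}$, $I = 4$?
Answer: $2560 + 6480 i \sqrt{2} \approx 2560.0 + 9164.1 i$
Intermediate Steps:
$Q{\left(K \right)} = K \left(1 + K\right)$
$z{\left(V,d \right)} = 6 d^{2} \left(1 + d\right)$ ($z{\left(V,d \right)} = d 6 d \left(1 + d\right) = 6 d d \left(1 + d\right) = 6 d^{2} \left(1 + d\right)$)
$q = \frac{16}{3} + \frac{27 i \sqrt{2}}{2}$ ($q = - \frac{-32 + \sqrt{-6 - 12} \left(-27\right)}{6} = - \frac{-32 + \sqrt{-18} \left(-27\right)}{6} = - \frac{-32 + 3 i \sqrt{2} \left(-27\right)}{6} = - \frac{-32 - 81 i \sqrt{2}}{6} = \frac{16}{3} + \frac{27 i \sqrt{2}}{2} \approx 5.3333 + 19.092 i$)
$q z{\left(-4,I \right)} = \left(\frac{16}{3} + \frac{27 i \sqrt{2}}{2}\right) 6 \cdot 4^{2} \left(1 + 4\right) = \left(\frac{16}{3} + \frac{27 i \sqrt{2}}{2}\right) 6 \cdot 16 \cdot 5 = \left(\frac{16}{3} + \frac{27 i \sqrt{2}}{2}\right) 480 = 2560 + 6480 i \sqrt{2}$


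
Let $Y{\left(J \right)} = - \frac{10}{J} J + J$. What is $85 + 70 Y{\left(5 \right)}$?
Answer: $-265$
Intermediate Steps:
$Y{\left(J \right)} = -10 + J$
$85 + 70 Y{\left(5 \right)} = 85 + 70 \left(-10 + 5\right) = 85 + 70 \left(-5\right) = 85 - 350 = -265$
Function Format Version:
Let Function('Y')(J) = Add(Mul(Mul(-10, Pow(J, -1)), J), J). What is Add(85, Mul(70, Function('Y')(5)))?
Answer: -265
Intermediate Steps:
Function('Y')(J) = Add(-10, J)
Add(85, Mul(70, Function('Y')(5))) = Add(85, Mul(70, Add(-10, 5))) = Add(85, Mul(70, -5)) = Add(85, -350) = -265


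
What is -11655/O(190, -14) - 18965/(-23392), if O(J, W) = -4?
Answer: 68177405/23392 ≈ 2914.6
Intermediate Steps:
-11655/O(190, -14) - 18965/(-23392) = -11655/(-4) - 18965/(-23392) = -11655*(-¼) - 18965*(-1/23392) = 11655/4 + 18965/23392 = 68177405/23392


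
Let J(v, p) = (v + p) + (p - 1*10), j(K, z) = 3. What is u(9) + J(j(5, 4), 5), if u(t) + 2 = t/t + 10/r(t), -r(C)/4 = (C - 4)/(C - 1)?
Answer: -2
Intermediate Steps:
J(v, p) = -10 + v + 2*p (J(v, p) = (p + v) + (p - 10) = (p + v) + (-10 + p) = -10 + v + 2*p)
r(C) = -4*(-4 + C)/(-1 + C) (r(C) = -4*(C - 4)/(C - 1) = -4*(-4 + C)/(-1 + C))
u(t) = -1 + 5*(-1 + t)/(2*(4 - t)) (u(t) = -2 + (t/t + 10/((4*(4 - t)/(-1 + t)))) = -2 + (1 + 10*((-1 + t)/(4*(4 - t)))) = -2 + (1 + 5*(-1 + t)/(2*(4 - t))) = -1 + 5*(-1 + t)/(2*(4 - t)))
u(9) + J(j(5, 4), 5) = (13 - 7*9)/(2*(-4 + 9)) + (-10 + 3 + 2*5) = (½)*(13 - 63)/5 + (-10 + 3 + 10) = (½)*(⅕)*(-50) + 3 = -5 + 3 = -2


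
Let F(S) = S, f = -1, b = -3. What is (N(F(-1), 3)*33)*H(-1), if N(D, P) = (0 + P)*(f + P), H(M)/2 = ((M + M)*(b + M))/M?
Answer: -3168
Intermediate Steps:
H(M) = -12 + 4*M (H(M) = 2*(((M + M)*(-3 + M))/M) = 2*(((2*M)*(-3 + M))/M) = 2*((2*M*(-3 + M))/M) = 2*(-6 + 2*M) = -12 + 4*M)
N(D, P) = P*(-1 + P) (N(D, P) = (0 + P)*(-1 + P) = P*(-1 + P))
(N(F(-1), 3)*33)*H(-1) = ((3*(-1 + 3))*33)*(-12 + 4*(-1)) = ((3*2)*33)*(-12 - 4) = (6*33)*(-16) = 198*(-16) = -3168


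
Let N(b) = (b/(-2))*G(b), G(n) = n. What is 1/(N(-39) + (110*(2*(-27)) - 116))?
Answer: -2/13633 ≈ -0.00014670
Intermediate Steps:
N(b) = -b**2/2 (N(b) = (b/(-2))*b = (b*(-1/2))*b = (-b/2)*b = -b**2/2)
1/(N(-39) + (110*(2*(-27)) - 116)) = 1/(-1/2*(-39)**2 + (110*(2*(-27)) - 116)) = 1/(-1/2*1521 + (110*(-54) - 116)) = 1/(-1521/2 + (-5940 - 116)) = 1/(-1521/2 - 6056) = 1/(-13633/2) = -2/13633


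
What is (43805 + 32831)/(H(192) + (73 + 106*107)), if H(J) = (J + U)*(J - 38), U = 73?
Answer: 76636/52225 ≈ 1.4674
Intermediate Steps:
H(J) = (-38 + J)*(73 + J) (H(J) = (J + 73)*(J - 38) = (73 + J)*(-38 + J) = (-38 + J)*(73 + J))
(43805 + 32831)/(H(192) + (73 + 106*107)) = (43805 + 32831)/((-2774 + 192² + 35*192) + (73 + 106*107)) = 76636/((-2774 + 36864 + 6720) + (73 + 11342)) = 76636/(40810 + 11415) = 76636/52225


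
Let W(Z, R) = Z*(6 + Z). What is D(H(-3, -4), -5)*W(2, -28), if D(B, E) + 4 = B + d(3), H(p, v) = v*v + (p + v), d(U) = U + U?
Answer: 176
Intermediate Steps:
d(U) = 2*U
H(p, v) = p + v + v² (H(p, v) = v² + (p + v) = p + v + v²)
D(B, E) = 2 + B (D(B, E) = -4 + (B + 2*3) = -4 + (B + 6) = -4 + (6 + B) = 2 + B)
D(H(-3, -4), -5)*W(2, -28) = (2 + (-3 - 4 + (-4)²))*(2*(6 + 2)) = (2 + (-3 - 4 + 16))*(2*8) = (2 + 9)*16 = 11*16 = 176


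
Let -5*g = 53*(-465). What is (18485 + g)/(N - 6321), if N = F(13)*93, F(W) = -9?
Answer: -11707/3579 ≈ -3.2710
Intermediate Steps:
g = 4929 (g = -53*(-465)/5 = -1/5*(-24645) = 4929)
N = -837 (N = -9*93 = -837)
(18485 + g)/(N - 6321) = (18485 + 4929)/(-837 - 6321) = 23414/(-7158) = 23414*(-1/7158) = -11707/3579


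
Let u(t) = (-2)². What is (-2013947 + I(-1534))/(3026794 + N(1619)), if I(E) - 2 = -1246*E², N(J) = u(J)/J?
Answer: -4750220993699/4900379490 ≈ -969.36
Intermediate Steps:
u(t) = 4
N(J) = 4/J
I(E) = 2 - 1246*E²
(-2013947 + I(-1534))/(3026794 + N(1619)) = (-2013947 + (2 - 1246*(-1534)²))/(3026794 + 4/1619) = (-2013947 + (2 - 1246*2353156))/(3026794 + 4*(1/1619)) = (-2013947 + (2 - 2932032376))/(3026794 + 4/1619) = (-2013947 - 2932032374)/(4900379490/1619) = -2934046321*1619/4900379490 = -4750220993699/4900379490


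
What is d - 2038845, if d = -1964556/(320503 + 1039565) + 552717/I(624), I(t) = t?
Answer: -48043928506923/23574512 ≈ -2.0380e+6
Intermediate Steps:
d = 20847411717/23574512 (d = -1964556/(320503 + 1039565) + 552717/624 = -1964556/1360068 + 552717*(1/624) = -1964556*1/1360068 + 184239/208 = -163713/113339 + 184239/208 = 20847411717/23574512 ≈ 884.32)
d - 2038845 = 20847411717/23574512 - 2038845 = -48043928506923/23574512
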